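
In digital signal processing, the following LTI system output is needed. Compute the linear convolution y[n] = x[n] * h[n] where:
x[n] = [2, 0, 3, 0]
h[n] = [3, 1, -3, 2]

y[n] = sum_k x[k]*h[n-k]. Output length = len(x) + len(h) - 1 = 4 + 4 - 1 = 7.
y[0] = 2*3 = 6
y[1] = 0*3 + 2*1 = 2
y[2] = 3*3 + 0*1 + 2*-3 = 3
y[3] = 0*3 + 3*1 + 0*-3 + 2*2 = 7
y[4] = 0*1 + 3*-3 + 0*2 = -9
y[5] = 0*-3 + 3*2 = 6
y[6] = 0*2 = 0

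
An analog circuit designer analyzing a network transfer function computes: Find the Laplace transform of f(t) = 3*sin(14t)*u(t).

Standard pair: sin(wt)*u(t) <-> w/(s^2+w^2)
With w = 14: L{3*sin(14t)*u(t)} = 42/(s^2+196)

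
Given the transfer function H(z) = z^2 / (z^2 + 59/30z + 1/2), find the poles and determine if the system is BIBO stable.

Poles are roots of the denominator: z^2 + 59/30z + 1/2 = 0.
Quadratic formula: z = [-(59/30) +/- sqrt((59/30)^2 - 4*(1/2))] / 2
Discriminant = 3481/900 - 2 = 1681/900; sqrt = 41/30.
z = (-59/30 +/- 41/30) / 2 => z = -3/10 or z = -5/3.
|p1| = 5/3, |p2| = 3/10.
For BIBO stability, all poles must lie inside the unit circle (|p| < 1).
System is UNSTABLE since at least one |p| >= 1.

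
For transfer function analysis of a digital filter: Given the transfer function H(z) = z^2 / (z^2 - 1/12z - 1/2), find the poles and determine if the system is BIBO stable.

Poles are roots of the denominator: z^2 - 1/12z - 1/2 = 0.
Quadratic formula: z = [-(-1/12) +/- sqrt((-1/12)^2 - 4*(-1/2))] / 2
Discriminant = 1/144 + 2 = 289/144; sqrt = 17/12.
z = (1/12 +/- 17/12) / 2 => z = 3/4 or z = -2/3.
|p1| = 2/3, |p2| = 3/4.
For BIBO stability, all poles must lie inside the unit circle (|p| < 1).
System is STABLE since both |p| < 1.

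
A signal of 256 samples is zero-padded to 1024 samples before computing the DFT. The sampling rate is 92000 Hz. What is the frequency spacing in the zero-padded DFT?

Original DFT: N = 256, resolution = f_s/N = 92000/256 = 2875/8 Hz
Zero-padded DFT: N = 1024, resolution = f_s/N = 92000/1024 = 2875/32 Hz
Zero-padding interpolates the spectrum (finer frequency grid)
but does NOT improve the true spectral resolution (ability to resolve close frequencies).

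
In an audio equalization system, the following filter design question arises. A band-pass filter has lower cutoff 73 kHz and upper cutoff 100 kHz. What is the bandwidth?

Bandwidth = f_high - f_low
= 100 kHz - 73 kHz = 27 kHz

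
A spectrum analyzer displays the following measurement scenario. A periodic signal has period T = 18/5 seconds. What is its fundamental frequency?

The fundamental frequency is the reciprocal of the period.
f = 1/T = 1/(18/5) = 5/18 Hz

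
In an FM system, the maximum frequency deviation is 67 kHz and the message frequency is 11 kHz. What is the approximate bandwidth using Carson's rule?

Carson's rule: BW = 2*(delta_f + f_m)
= 2*(67 + 11) kHz = 156 kHz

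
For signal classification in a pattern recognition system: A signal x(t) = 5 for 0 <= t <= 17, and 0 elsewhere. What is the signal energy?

Energy = integral of |x(t)|^2 dt over the signal duration
= 5^2 * 17 = 25 * 17 = 425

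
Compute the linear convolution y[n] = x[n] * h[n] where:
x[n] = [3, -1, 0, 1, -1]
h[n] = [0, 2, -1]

y[n] = sum_k x[k]*h[n-k]. Output length = len(x) + len(h) - 1 = 5 + 3 - 1 = 7.
y[0] = 3*0 = 0
y[1] = -1*0 + 3*2 = 6
y[2] = 0*0 + -1*2 + 3*-1 = -5
y[3] = 1*0 + 0*2 + -1*-1 = 1
y[4] = -1*0 + 1*2 + 0*-1 = 2
y[5] = -1*2 + 1*-1 = -3
y[6] = -1*-1 = 1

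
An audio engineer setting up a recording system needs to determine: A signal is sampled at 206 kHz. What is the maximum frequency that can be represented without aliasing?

The maximum frequency that can be represented without aliasing
is the Nyquist frequency: f_max = f_s / 2 = 206 kHz / 2 = 103 kHz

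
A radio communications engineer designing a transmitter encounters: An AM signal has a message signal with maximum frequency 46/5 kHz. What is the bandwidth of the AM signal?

In AM (double-sideband), the bandwidth is twice the message frequency.
BW = 2 * f_m = 2 * 46/5 kHz = 92/5 kHz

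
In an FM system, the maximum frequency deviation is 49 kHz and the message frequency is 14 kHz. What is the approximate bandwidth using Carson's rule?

Carson's rule: BW = 2*(delta_f + f_m)
= 2*(49 + 14) kHz = 126 kHz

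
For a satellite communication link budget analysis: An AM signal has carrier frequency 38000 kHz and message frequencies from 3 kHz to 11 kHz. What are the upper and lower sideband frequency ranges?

Upper sideband (USB) = fc + [fm_low, fm_high] = 38000 + [3, 11] = [38003, 38011] kHz
Lower sideband (LSB) = fc - [fm_high, fm_low] = 38000 - [11, 3] = [37989, 37997] kHz
Total occupied spectrum: 37989 kHz to 38011 kHz (plus carrier at 38000 kHz)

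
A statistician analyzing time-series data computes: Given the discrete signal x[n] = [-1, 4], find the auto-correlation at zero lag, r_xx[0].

The auto-correlation at zero lag r_xx[0] equals the signal energy.
r_xx[0] = sum of x[n]^2 = (-1)^2 + 4^2
= 1 + 16 = 17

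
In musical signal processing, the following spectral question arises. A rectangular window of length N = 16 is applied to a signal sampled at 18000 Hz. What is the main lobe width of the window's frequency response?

For a rectangular window of length N,
the main lobe width in frequency is 2*f_s/N.
= 2*18000/16 = 2250 Hz
This determines the minimum frequency separation for resolving two sinusoids.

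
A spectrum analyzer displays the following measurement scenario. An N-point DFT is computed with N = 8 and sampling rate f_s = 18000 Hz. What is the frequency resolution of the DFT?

DFT frequency resolution = f_s / N
= 18000 / 8 = 2250 Hz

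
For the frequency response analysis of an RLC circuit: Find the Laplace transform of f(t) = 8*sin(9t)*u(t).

Standard pair: sin(wt)*u(t) <-> w/(s^2+w^2)
With w = 9: L{8*sin(9t)*u(t)} = 72/(s^2+81)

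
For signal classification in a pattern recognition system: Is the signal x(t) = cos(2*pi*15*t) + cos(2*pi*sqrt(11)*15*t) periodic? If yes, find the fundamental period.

f1 = 15 Hz, f2 = 15*sqrt(11) Hz
Ratio f2/f1 = sqrt(11), which is irrational.
Since the frequency ratio is irrational, no common period exists.
The signal is not periodic.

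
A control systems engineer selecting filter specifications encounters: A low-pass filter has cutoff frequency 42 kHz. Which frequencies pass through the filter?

A low-pass filter passes all frequencies below the cutoff frequency 42 kHz and attenuates higher frequencies.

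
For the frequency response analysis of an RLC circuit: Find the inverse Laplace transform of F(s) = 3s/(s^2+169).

Standard pair: s/(s^2+w^2) <-> cos(wt)*u(t)
With k=3, w=13: f(t) = 3*cos(13t)*u(t)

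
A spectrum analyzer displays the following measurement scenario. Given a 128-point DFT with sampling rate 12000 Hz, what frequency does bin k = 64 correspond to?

The frequency of DFT bin k is: f_k = k * f_s / N
f_64 = 64 * 12000 / 128 = 6000 Hz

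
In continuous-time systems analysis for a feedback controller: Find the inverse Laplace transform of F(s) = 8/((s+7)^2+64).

Standard pair: w/((s+a)^2+w^2) <-> e^(-at)*sin(wt)*u(t)
With a=7, w=8: f(t) = e^(-7t)*sin(8t)*u(t)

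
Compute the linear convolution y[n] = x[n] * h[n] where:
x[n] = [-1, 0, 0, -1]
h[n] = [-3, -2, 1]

y[n] = sum_k x[k]*h[n-k]. Output length = len(x) + len(h) - 1 = 4 + 3 - 1 = 6.
y[0] = -1*-3 = 3
y[1] = 0*-3 + -1*-2 = 2
y[2] = 0*-3 + 0*-2 + -1*1 = -1
y[3] = -1*-3 + 0*-2 + 0*1 = 3
y[4] = -1*-2 + 0*1 = 2
y[5] = -1*1 = -1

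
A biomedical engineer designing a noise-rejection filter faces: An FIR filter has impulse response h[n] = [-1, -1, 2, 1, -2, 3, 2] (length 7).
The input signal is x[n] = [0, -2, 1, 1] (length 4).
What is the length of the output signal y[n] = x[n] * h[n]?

For linear convolution, the output length is:
len(y) = len(x) + len(h) - 1 = 4 + 7 - 1 = 10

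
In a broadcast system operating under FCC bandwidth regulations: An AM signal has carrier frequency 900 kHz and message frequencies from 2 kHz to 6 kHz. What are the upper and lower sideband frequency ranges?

Upper sideband (USB) = fc + [fm_low, fm_high] = 900 + [2, 6] = [902, 906] kHz
Lower sideband (LSB) = fc - [fm_high, fm_low] = 900 - [6, 2] = [894, 898] kHz
Total occupied spectrum: 894 kHz to 906 kHz (plus carrier at 900 kHz)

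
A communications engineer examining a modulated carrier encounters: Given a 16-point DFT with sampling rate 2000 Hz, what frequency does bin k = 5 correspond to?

The frequency of DFT bin k is: f_k = k * f_s / N
f_5 = 5 * 2000 / 16 = 625 Hz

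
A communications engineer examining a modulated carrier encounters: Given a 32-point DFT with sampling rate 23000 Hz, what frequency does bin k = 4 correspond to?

The frequency of DFT bin k is: f_k = k * f_s / N
f_4 = 4 * 23000 / 32 = 2875 Hz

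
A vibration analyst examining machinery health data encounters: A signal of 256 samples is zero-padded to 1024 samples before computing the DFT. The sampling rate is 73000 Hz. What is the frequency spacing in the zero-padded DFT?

Original DFT: N = 256, resolution = f_s/N = 73000/256 = 9125/32 Hz
Zero-padded DFT: N = 1024, resolution = f_s/N = 73000/1024 = 9125/128 Hz
Zero-padding interpolates the spectrum (finer frequency grid)
but does NOT improve the true spectral resolution (ability to resolve close frequencies).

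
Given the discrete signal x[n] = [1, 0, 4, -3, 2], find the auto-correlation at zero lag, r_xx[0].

The auto-correlation at zero lag r_xx[0] equals the signal energy.
r_xx[0] = sum of x[n]^2 = 1^2 + 0^2 + 4^2 + (-3)^2 + 2^2
= 1 + 0 + 16 + 9 + 4 = 30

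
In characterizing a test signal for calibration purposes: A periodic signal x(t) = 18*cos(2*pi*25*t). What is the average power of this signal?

Average power of A*cos(wt) is A^2/2.
P = 18^2 / 2 = 324/2 = 162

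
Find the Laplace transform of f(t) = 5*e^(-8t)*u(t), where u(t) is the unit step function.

Standard Laplace transform pair:
e^(-at)*u(t) <-> 1/(s+a)
With a = 8: L{5*e^(-8t)*u(t)} = 5/(s+8), ROC: Re(s) > -8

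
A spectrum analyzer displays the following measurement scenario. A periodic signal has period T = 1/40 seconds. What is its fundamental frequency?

The fundamental frequency is the reciprocal of the period.
f = 1/T = 1/(1/40) = 40 Hz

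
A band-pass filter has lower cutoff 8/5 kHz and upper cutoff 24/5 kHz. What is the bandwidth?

Bandwidth = f_high - f_low
= 24/5 kHz - 8/5 kHz = 16/5 kHz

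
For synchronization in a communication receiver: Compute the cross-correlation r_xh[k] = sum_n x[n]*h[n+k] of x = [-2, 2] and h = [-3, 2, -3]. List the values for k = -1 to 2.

Both sequences indexed from 0 and zero outside their support.
Lags with overlap: k = -1 to 2.
  r_xh[-1] = x[1]*h[0] = -6
  r_xh[0] = x[0]*h[0] + x[1]*h[1] = 10
  r_xh[1] = x[0]*h[1] + x[1]*h[2] = -10
  r_xh[2] = x[0]*h[2] = 6
r_xh = [-6, 10, -10, 6] (for k = -1, ..., 2)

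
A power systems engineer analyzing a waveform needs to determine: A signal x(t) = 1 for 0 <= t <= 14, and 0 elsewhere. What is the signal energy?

Energy = integral of |x(t)|^2 dt over the signal duration
= 1^2 * 14 = 1 * 14 = 14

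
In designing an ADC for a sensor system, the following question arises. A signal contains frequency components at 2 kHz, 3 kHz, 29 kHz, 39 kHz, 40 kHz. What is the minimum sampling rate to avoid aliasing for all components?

The highest frequency component is f_max = 40 kHz.
Nyquist rate = 2 * f_max = 2 * 40 kHz = 80 kHz.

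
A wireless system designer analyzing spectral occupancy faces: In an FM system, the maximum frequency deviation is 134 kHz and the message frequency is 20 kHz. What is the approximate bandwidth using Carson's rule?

Carson's rule: BW = 2*(delta_f + f_m)
= 2*(134 + 20) kHz = 308 kHz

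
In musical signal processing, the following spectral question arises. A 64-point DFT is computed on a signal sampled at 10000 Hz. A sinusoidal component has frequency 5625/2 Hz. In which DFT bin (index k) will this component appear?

DFT frequency resolution = f_s/N = 10000/64 = 625/4 Hz
Bin index k = f_signal / resolution = 5625/2 / 625/4 = 18
The signal frequency 5625/2 Hz falls in DFT bin k = 18.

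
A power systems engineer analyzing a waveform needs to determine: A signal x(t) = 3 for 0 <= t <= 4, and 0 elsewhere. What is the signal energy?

Energy = integral of |x(t)|^2 dt over the signal duration
= 3^2 * 4 = 9 * 4 = 36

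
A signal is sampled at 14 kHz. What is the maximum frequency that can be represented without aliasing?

The maximum frequency that can be represented without aliasing
is the Nyquist frequency: f_max = f_s / 2 = 14 kHz / 2 = 7 kHz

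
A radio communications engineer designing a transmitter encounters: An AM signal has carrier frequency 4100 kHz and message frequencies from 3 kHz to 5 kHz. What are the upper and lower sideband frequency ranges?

Upper sideband (USB) = fc + [fm_low, fm_high] = 4100 + [3, 5] = [4103, 4105] kHz
Lower sideband (LSB) = fc - [fm_high, fm_low] = 4100 - [5, 3] = [4095, 4097] kHz
Total occupied spectrum: 4095 kHz to 4105 kHz (plus carrier at 4100 kHz)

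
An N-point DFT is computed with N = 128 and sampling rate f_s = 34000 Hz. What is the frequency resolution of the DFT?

DFT frequency resolution = f_s / N
= 34000 / 128 = 2125/8 Hz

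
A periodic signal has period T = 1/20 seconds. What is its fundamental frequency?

The fundamental frequency is the reciprocal of the period.
f = 1/T = 1/(1/20) = 20 Hz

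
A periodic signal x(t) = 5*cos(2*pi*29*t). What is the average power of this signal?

Average power of A*cos(wt) is A^2/2.
P = 5^2 / 2 = 25/2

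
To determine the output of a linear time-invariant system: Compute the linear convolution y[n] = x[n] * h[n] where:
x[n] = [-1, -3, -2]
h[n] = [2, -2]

y[n] = sum_k x[k]*h[n-k]. Output length = len(x) + len(h) - 1 = 3 + 2 - 1 = 4.
y[0] = -1*2 = -2
y[1] = -3*2 + -1*-2 = -4
y[2] = -2*2 + -3*-2 = 2
y[3] = -2*-2 = 4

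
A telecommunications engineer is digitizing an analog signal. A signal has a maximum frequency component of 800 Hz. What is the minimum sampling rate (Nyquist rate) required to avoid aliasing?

By the Nyquist-Shannon sampling theorem,
the minimum sampling rate (Nyquist rate) must be at least 2 * f_max.
Nyquist rate = 2 * 800 Hz = 1600 Hz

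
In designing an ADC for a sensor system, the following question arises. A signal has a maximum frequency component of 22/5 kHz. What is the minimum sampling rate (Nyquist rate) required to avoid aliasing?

By the Nyquist-Shannon sampling theorem,
the minimum sampling rate (Nyquist rate) must be at least 2 * f_max.
Nyquist rate = 2 * 22/5 kHz = 44/5 kHz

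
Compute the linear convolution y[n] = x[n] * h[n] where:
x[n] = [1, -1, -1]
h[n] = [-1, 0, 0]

y[n] = sum_k x[k]*h[n-k]. Output length = len(x) + len(h) - 1 = 3 + 3 - 1 = 5.
y[0] = 1*-1 = -1
y[1] = -1*-1 + 1*0 = 1
y[2] = -1*-1 + -1*0 + 1*0 = 1
y[3] = -1*0 + -1*0 = 0
y[4] = -1*0 = 0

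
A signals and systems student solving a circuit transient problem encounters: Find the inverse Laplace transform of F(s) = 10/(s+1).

Standard pair: k/(s+a) <-> k*e^(-at)*u(t)
With k=10, a=1: f(t) = 10*e^(-t)*u(t)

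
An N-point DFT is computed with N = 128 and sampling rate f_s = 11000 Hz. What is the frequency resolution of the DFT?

DFT frequency resolution = f_s / N
= 11000 / 128 = 1375/16 Hz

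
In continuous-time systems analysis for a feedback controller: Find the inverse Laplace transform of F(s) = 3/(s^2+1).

Standard pair: w/(s^2+w^2) <-> sin(wt)*u(t)
Recognize w^2 = 1, so w = 1; numerator 3 = 3*1.
f(t) = 3*sin(t)*u(t)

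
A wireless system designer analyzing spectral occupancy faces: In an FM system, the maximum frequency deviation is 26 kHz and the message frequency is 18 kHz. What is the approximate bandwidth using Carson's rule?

Carson's rule: BW = 2*(delta_f + f_m)
= 2*(26 + 18) kHz = 88 kHz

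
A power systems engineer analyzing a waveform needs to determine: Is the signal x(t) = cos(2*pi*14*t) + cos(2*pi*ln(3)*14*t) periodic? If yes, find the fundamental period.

f1 = 14 Hz, f2 = 14*ln(3) Hz
Ratio f2/f1 = ln(3), which is irrational.
Since the frequency ratio is irrational, no common period exists.
The signal is not periodic.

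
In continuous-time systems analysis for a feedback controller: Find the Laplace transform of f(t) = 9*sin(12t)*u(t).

Standard pair: sin(wt)*u(t) <-> w/(s^2+w^2)
With w = 12: L{9*sin(12t)*u(t)} = 108/(s^2+144)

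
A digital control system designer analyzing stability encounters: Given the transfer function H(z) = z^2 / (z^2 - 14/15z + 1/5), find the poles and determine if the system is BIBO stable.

Poles are roots of the denominator: z^2 - 14/15z + 1/5 = 0.
Quadratic formula: z = [-(-14/15) +/- sqrt((-14/15)^2 - 4*(1/5))] / 2
Discriminant = 196/225 - 4/5 = 16/225; sqrt = 4/15.
z = (14/15 +/- 4/15) / 2 => z = 3/5 or z = 1/3.
|p1| = 3/5, |p2| = 1/3.
For BIBO stability, all poles must lie inside the unit circle (|p| < 1).
System is STABLE since both |p| < 1.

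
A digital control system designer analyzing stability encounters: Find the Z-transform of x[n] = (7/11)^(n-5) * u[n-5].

Time-shifting property: if X(z) = Z{x[n]}, then Z{x[n-d]} = z^(-d) * X(z)
X(z) = z/(z - 7/11) for x[n] = (7/11)^n * u[n]
Z{x[n-5]} = z^(-5) * z/(z - 7/11) = z^(-4)/(z - 7/11)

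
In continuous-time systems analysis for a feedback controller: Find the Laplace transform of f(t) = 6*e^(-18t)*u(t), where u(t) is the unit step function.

Standard Laplace transform pair:
e^(-at)*u(t) <-> 1/(s+a)
With a = 18: L{6*e^(-18t)*u(t)} = 6/(s+18), ROC: Re(s) > -18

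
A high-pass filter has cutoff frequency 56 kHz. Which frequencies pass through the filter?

A high-pass filter passes all frequencies above the cutoff frequency 56 kHz and attenuates lower frequencies.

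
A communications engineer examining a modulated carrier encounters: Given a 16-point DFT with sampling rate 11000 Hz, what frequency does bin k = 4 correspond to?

The frequency of DFT bin k is: f_k = k * f_s / N
f_4 = 4 * 11000 / 16 = 2750 Hz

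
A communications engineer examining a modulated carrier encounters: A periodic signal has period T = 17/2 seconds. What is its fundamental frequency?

The fundamental frequency is the reciprocal of the period.
f = 1/T = 1/(17/2) = 2/17 Hz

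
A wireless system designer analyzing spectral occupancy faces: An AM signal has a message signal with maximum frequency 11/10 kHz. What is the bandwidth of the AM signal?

In AM (double-sideband), the bandwidth is twice the message frequency.
BW = 2 * f_m = 2 * 11/10 kHz = 11/5 kHz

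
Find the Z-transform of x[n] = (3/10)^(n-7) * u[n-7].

Time-shifting property: if X(z) = Z{x[n]}, then Z{x[n-d]} = z^(-d) * X(z)
X(z) = z/(z - 3/10) for x[n] = (3/10)^n * u[n]
Z{x[n-7]} = z^(-7) * z/(z - 3/10) = z^(-6)/(z - 3/10)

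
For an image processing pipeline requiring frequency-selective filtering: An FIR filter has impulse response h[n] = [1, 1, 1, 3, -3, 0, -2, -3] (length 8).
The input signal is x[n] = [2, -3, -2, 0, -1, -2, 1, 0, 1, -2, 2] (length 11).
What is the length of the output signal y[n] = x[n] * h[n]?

For linear convolution, the output length is:
len(y) = len(x) + len(h) - 1 = 11 + 8 - 1 = 18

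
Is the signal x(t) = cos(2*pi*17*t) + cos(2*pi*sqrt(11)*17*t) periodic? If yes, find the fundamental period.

f1 = 17 Hz, f2 = 17*sqrt(11) Hz
Ratio f2/f1 = sqrt(11), which is irrational.
Since the frequency ratio is irrational, no common period exists.
The signal is not periodic.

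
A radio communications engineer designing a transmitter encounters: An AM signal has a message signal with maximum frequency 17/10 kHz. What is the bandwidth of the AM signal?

In AM (double-sideband), the bandwidth is twice the message frequency.
BW = 2 * f_m = 2 * 17/10 kHz = 17/5 kHz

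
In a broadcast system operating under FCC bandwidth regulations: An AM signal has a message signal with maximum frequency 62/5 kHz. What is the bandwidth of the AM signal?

In AM (double-sideband), the bandwidth is twice the message frequency.
BW = 2 * f_m = 2 * 62/5 kHz = 124/5 kHz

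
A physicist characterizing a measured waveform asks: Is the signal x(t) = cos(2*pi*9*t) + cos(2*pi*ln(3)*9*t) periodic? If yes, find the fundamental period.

f1 = 9 Hz, f2 = 9*ln(3) Hz
Ratio f2/f1 = ln(3), which is irrational.
Since the frequency ratio is irrational, no common period exists.
The signal is not periodic.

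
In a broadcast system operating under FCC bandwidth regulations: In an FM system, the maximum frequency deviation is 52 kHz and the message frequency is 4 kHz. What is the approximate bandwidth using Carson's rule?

Carson's rule: BW = 2*(delta_f + f_m)
= 2*(52 + 4) kHz = 112 kHz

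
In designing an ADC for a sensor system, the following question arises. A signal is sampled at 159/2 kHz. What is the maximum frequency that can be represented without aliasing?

The maximum frequency that can be represented without aliasing
is the Nyquist frequency: f_max = f_s / 2 = 159/2 kHz / 2 = 159/4 kHz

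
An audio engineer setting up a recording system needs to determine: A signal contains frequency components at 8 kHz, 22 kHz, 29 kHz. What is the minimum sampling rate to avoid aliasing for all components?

The highest frequency component is f_max = 29 kHz.
Nyquist rate = 2 * f_max = 2 * 29 kHz = 58 kHz.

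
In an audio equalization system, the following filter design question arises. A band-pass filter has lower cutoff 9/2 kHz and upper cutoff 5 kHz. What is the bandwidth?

Bandwidth = f_high - f_low
= 5 kHz - 9/2 kHz = 1/2 kHz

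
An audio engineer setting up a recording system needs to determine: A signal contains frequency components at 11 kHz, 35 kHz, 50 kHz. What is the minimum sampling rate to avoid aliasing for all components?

The highest frequency component is f_max = 50 kHz.
Nyquist rate = 2 * f_max = 2 * 50 kHz = 100 kHz.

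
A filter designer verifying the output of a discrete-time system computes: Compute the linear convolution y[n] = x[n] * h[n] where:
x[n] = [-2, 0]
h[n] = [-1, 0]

y[n] = sum_k x[k]*h[n-k]. Output length = len(x) + len(h) - 1 = 2 + 2 - 1 = 3.
y[0] = -2*-1 = 2
y[1] = 0*-1 + -2*0 = 0
y[2] = 0*0 = 0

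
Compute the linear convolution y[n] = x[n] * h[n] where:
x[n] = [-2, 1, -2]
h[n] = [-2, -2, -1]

y[n] = sum_k x[k]*h[n-k]. Output length = len(x) + len(h) - 1 = 3 + 3 - 1 = 5.
y[0] = -2*-2 = 4
y[1] = 1*-2 + -2*-2 = 2
y[2] = -2*-2 + 1*-2 + -2*-1 = 4
y[3] = -2*-2 + 1*-1 = 3
y[4] = -2*-1 = 2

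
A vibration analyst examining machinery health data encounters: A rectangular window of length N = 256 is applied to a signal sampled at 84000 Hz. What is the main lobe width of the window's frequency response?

For a rectangular window of length N,
the main lobe width in frequency is 2*f_s/N.
= 2*84000/256 = 2625/4 Hz
This determines the minimum frequency separation for resolving two sinusoids.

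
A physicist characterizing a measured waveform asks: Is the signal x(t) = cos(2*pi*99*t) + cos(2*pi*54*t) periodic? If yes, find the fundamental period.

f1 = 99 Hz, f2 = 54 Hz
Period T1 = 1/99, T2 = 1/54
Ratio T1/T2 = 54/99, which is rational.
The signal is periodic with fundamental period T = 1/GCD(99,54) = 1/9 s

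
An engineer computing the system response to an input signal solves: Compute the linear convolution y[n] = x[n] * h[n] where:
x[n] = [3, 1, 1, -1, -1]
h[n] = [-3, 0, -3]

y[n] = sum_k x[k]*h[n-k]. Output length = len(x) + len(h) - 1 = 5 + 3 - 1 = 7.
y[0] = 3*-3 = -9
y[1] = 1*-3 + 3*0 = -3
y[2] = 1*-3 + 1*0 + 3*-3 = -12
y[3] = -1*-3 + 1*0 + 1*-3 = 0
y[4] = -1*-3 + -1*0 + 1*-3 = 0
y[5] = -1*0 + -1*-3 = 3
y[6] = -1*-3 = 3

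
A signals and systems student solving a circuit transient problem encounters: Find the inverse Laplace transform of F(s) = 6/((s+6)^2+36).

Standard pair: w/((s+a)^2+w^2) <-> e^(-at)*sin(wt)*u(t)
With a=6, w=6: f(t) = e^(-6t)*sin(6t)*u(t)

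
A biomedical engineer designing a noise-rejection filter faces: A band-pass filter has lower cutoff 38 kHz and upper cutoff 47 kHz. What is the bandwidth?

Bandwidth = f_high - f_low
= 47 kHz - 38 kHz = 9 kHz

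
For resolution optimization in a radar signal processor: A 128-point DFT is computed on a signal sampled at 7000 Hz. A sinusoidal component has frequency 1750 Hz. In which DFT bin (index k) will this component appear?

DFT frequency resolution = f_s/N = 7000/128 = 875/16 Hz
Bin index k = f_signal / resolution = 1750 / 875/16 = 32
The signal frequency 1750 Hz falls in DFT bin k = 32.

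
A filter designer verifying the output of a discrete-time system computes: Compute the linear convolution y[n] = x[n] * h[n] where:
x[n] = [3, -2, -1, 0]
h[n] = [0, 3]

y[n] = sum_k x[k]*h[n-k]. Output length = len(x) + len(h) - 1 = 4 + 2 - 1 = 5.
y[0] = 3*0 = 0
y[1] = -2*0 + 3*3 = 9
y[2] = -1*0 + -2*3 = -6
y[3] = 0*0 + -1*3 = -3
y[4] = 0*3 = 0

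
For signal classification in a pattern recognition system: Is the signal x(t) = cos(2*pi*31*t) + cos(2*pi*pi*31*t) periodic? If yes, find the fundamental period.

f1 = 31 Hz, f2 = 31*pi Hz
Ratio f2/f1 = pi, which is irrational.
Since the frequency ratio is irrational, no common period exists.
The signal is not periodic.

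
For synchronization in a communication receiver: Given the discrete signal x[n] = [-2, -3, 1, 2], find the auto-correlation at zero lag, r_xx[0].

The auto-correlation at zero lag r_xx[0] equals the signal energy.
r_xx[0] = sum of x[n]^2 = (-2)^2 + (-3)^2 + 1^2 + 2^2
= 4 + 9 + 1 + 4 = 18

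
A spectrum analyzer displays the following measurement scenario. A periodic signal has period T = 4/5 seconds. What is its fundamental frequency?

The fundamental frequency is the reciprocal of the period.
f = 1/T = 1/(4/5) = 5/4 Hz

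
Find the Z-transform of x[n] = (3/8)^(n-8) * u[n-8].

Time-shifting property: if X(z) = Z{x[n]}, then Z{x[n-d]} = z^(-d) * X(z)
X(z) = z/(z - 3/8) for x[n] = (3/8)^n * u[n]
Z{x[n-8]} = z^(-8) * z/(z - 3/8) = z^(-7)/(z - 3/8)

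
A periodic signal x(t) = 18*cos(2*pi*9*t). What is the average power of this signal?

Average power of A*cos(wt) is A^2/2.
P = 18^2 / 2 = 324/2 = 162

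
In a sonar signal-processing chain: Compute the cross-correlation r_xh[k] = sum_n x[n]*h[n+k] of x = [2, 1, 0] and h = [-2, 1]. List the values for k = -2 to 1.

Both sequences indexed from 0 and zero outside their support.
Lags with overlap: k = -2 to 1.
  r_xh[-2] = x[2]*h[0] = 0
  r_xh[-1] = x[1]*h[0] + x[2]*h[1] = -2
  r_xh[0] = x[0]*h[0] + x[1]*h[1] = -3
  r_xh[1] = x[0]*h[1] = 2
r_xh = [0, -2, -3, 2] (for k = -2, ..., 1)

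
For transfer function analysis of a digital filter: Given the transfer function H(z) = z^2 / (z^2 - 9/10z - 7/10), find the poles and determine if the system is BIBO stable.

Poles are roots of the denominator: z^2 - 9/10z - 7/10 = 0.
Quadratic formula: z = [-(-9/10) +/- sqrt((-9/10)^2 - 4*(-7/10))] / 2
Discriminant = 81/100 + 14/5 = 361/100; sqrt = 19/10.
z = (9/10 +/- 19/10) / 2 => z = 7/5 or z = -1/2.
|p1| = 7/5, |p2| = 1/2.
For BIBO stability, all poles must lie inside the unit circle (|p| < 1).
System is UNSTABLE since at least one |p| >= 1.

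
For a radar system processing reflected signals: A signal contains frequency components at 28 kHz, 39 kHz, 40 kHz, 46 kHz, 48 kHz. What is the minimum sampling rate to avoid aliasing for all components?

The highest frequency component is f_max = 48 kHz.
Nyquist rate = 2 * f_max = 2 * 48 kHz = 96 kHz.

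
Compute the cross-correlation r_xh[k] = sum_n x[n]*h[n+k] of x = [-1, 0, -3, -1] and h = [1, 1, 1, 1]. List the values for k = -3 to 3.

Both sequences indexed from 0 and zero outside their support.
Lags with overlap: k = -3 to 3.
  r_xh[-3] = x[3]*h[0] = -1
  r_xh[-2] = x[2]*h[0] + x[3]*h[1] = -4
  r_xh[-1] = x[1]*h[0] + x[2]*h[1] + x[3]*h[2] = -4
  r_xh[0] = x[0]*h[0] + x[1]*h[1] + x[2]*h[2] + x[3]*h[3] = -5
  r_xh[1] = x[0]*h[1] + x[1]*h[2] + x[2]*h[3] = -4
  r_xh[2] = x[0]*h[2] + x[1]*h[3] = -1
  r_xh[3] = x[0]*h[3] = -1
r_xh = [-1, -4, -4, -5, -4, -1, -1] (for k = -3, ..., 3)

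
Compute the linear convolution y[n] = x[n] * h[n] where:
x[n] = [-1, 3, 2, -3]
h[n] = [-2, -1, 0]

y[n] = sum_k x[k]*h[n-k]. Output length = len(x) + len(h) - 1 = 4 + 3 - 1 = 6.
y[0] = -1*-2 = 2
y[1] = 3*-2 + -1*-1 = -5
y[2] = 2*-2 + 3*-1 + -1*0 = -7
y[3] = -3*-2 + 2*-1 + 3*0 = 4
y[4] = -3*-1 + 2*0 = 3
y[5] = -3*0 = 0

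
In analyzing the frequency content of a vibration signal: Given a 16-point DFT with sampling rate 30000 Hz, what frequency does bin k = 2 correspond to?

The frequency of DFT bin k is: f_k = k * f_s / N
f_2 = 2 * 30000 / 16 = 3750 Hz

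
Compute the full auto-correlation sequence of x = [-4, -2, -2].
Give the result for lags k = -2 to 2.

r_xx[k] = sum_m x[m]*x[m+k], indexed from 0, for k = -2 to 2:
  r_xx[-2] = x[2]*x[0] = 8
  r_xx[-1] = x[1]*x[0] + x[2]*x[1] = 12
  r_xx[0] = x[0]*x[0] + x[1]*x[1] + x[2]*x[2] = 24
  r_xx[1] = x[0]*x[1] + x[1]*x[2] = 12
  r_xx[2] = x[0]*x[2] = 8
r_xx = [8, 12, 24, 12, 8]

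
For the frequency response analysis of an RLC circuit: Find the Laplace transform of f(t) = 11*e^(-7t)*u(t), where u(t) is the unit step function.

Standard Laplace transform pair:
e^(-at)*u(t) <-> 1/(s+a)
With a = 7: L{11*e^(-7t)*u(t)} = 11/(s+7), ROC: Re(s) > -7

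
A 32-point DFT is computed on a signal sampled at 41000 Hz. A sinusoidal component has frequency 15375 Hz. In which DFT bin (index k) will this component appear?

DFT frequency resolution = f_s/N = 41000/32 = 5125/4 Hz
Bin index k = f_signal / resolution = 15375 / 5125/4 = 12
The signal frequency 15375 Hz falls in DFT bin k = 12.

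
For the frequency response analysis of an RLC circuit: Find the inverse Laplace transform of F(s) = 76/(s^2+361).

Standard pair: w/(s^2+w^2) <-> sin(wt)*u(t)
Recognize w^2 = 361, so w = 19; numerator 76 = 4*19.
f(t) = 4*sin(19t)*u(t)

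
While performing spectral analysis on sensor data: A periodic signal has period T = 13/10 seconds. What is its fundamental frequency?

The fundamental frequency is the reciprocal of the period.
f = 1/T = 1/(13/10) = 10/13 Hz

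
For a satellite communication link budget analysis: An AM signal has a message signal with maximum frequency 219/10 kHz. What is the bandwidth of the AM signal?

In AM (double-sideband), the bandwidth is twice the message frequency.
BW = 2 * f_m = 2 * 219/10 kHz = 219/5 kHz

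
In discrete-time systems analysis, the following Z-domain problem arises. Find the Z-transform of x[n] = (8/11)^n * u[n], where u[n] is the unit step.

The Z-transform of a^n * u[n] is z/(z-a) for |z| > |a|.
Here a = 8/11, so X(z) = z/(z - (8/11)) = 11z/(11z - 8)
ROC: |z| > 8/11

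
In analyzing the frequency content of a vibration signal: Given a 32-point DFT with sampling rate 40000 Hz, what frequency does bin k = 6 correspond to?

The frequency of DFT bin k is: f_k = k * f_s / N
f_6 = 6 * 40000 / 32 = 7500 Hz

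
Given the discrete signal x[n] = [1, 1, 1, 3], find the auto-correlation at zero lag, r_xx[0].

The auto-correlation at zero lag r_xx[0] equals the signal energy.
r_xx[0] = sum of x[n]^2 = 1^2 + 1^2 + 1^2 + 3^2
= 1 + 1 + 1 + 9 = 12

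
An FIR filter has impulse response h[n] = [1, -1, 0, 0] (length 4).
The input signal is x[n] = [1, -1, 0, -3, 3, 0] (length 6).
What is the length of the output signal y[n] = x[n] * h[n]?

For linear convolution, the output length is:
len(y) = len(x) + len(h) - 1 = 6 + 4 - 1 = 9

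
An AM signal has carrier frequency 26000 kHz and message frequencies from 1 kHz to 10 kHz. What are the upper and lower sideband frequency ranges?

Upper sideband (USB) = fc + [fm_low, fm_high] = 26000 + [1, 10] = [26001, 26010] kHz
Lower sideband (LSB) = fc - [fm_high, fm_low] = 26000 - [10, 1] = [25990, 25999] kHz
Total occupied spectrum: 25990 kHz to 26010 kHz (plus carrier at 26000 kHz)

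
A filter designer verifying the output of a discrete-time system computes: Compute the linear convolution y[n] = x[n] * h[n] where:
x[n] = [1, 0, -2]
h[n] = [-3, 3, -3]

y[n] = sum_k x[k]*h[n-k]. Output length = len(x) + len(h) - 1 = 3 + 3 - 1 = 5.
y[0] = 1*-3 = -3
y[1] = 0*-3 + 1*3 = 3
y[2] = -2*-3 + 0*3 + 1*-3 = 3
y[3] = -2*3 + 0*-3 = -6
y[4] = -2*-3 = 6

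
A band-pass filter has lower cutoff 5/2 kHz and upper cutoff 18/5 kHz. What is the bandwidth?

Bandwidth = f_high - f_low
= 18/5 kHz - 5/2 kHz = 11/10 kHz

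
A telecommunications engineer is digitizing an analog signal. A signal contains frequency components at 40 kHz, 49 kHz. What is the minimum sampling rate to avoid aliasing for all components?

The highest frequency component is f_max = 49 kHz.
Nyquist rate = 2 * f_max = 2 * 49 kHz = 98 kHz.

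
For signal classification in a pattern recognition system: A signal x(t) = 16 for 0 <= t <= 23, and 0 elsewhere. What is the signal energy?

Energy = integral of |x(t)|^2 dt over the signal duration
= 16^2 * 23 = 256 * 23 = 5888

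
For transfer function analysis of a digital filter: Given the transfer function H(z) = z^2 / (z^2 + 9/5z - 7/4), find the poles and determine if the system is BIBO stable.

Poles are roots of the denominator: z^2 + 9/5z - 7/4 = 0.
Quadratic formula: z = [-(9/5) +/- sqrt((9/5)^2 - 4*(-7/4))] / 2
Discriminant = 81/25 + 7 = 256/25; sqrt = 16/5.
z = (-9/5 +/- 16/5) / 2 => z = 7/10 or z = -5/2.
|p1| = 5/2, |p2| = 7/10.
For BIBO stability, all poles must lie inside the unit circle (|p| < 1).
System is UNSTABLE since at least one |p| >= 1.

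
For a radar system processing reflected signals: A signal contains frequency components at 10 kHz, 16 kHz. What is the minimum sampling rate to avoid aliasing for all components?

The highest frequency component is f_max = 16 kHz.
Nyquist rate = 2 * f_max = 2 * 16 kHz = 32 kHz.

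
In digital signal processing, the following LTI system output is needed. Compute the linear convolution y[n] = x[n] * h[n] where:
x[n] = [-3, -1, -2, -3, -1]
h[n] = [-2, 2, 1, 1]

y[n] = sum_k x[k]*h[n-k]. Output length = len(x) + len(h) - 1 = 5 + 4 - 1 = 8.
y[0] = -3*-2 = 6
y[1] = -1*-2 + -3*2 = -4
y[2] = -2*-2 + -1*2 + -3*1 = -1
y[3] = -3*-2 + -2*2 + -1*1 + -3*1 = -2
y[4] = -1*-2 + -3*2 + -2*1 + -1*1 = -7
y[5] = -1*2 + -3*1 + -2*1 = -7
y[6] = -1*1 + -3*1 = -4
y[7] = -1*1 = -1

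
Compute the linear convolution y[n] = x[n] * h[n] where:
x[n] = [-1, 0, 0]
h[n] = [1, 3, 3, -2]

y[n] = sum_k x[k]*h[n-k]. Output length = len(x) + len(h) - 1 = 3 + 4 - 1 = 6.
y[0] = -1*1 = -1
y[1] = 0*1 + -1*3 = -3
y[2] = 0*1 + 0*3 + -1*3 = -3
y[3] = 0*3 + 0*3 + -1*-2 = 2
y[4] = 0*3 + 0*-2 = 0
y[5] = 0*-2 = 0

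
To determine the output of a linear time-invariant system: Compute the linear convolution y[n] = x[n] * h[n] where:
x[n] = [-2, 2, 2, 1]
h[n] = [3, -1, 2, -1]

y[n] = sum_k x[k]*h[n-k]. Output length = len(x) + len(h) - 1 = 4 + 4 - 1 = 7.
y[0] = -2*3 = -6
y[1] = 2*3 + -2*-1 = 8
y[2] = 2*3 + 2*-1 + -2*2 = 0
y[3] = 1*3 + 2*-1 + 2*2 + -2*-1 = 7
y[4] = 1*-1 + 2*2 + 2*-1 = 1
y[5] = 1*2 + 2*-1 = 0
y[6] = 1*-1 = -1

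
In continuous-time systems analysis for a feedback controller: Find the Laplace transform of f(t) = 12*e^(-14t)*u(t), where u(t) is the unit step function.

Standard Laplace transform pair:
e^(-at)*u(t) <-> 1/(s+a)
With a = 14: L{12*e^(-14t)*u(t)} = 12/(s+14), ROC: Re(s) > -14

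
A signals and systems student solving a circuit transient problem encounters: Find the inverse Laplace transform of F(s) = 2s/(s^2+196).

Standard pair: s/(s^2+w^2) <-> cos(wt)*u(t)
With k=2, w=14: f(t) = 2*cos(14t)*u(t)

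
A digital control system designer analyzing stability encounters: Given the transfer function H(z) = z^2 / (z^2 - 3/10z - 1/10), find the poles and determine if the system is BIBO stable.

Poles are roots of the denominator: z^2 - 3/10z - 1/10 = 0.
Quadratic formula: z = [-(-3/10) +/- sqrt((-3/10)^2 - 4*(-1/10))] / 2
Discriminant = 9/100 + 2/5 = 49/100; sqrt = 7/10.
z = (3/10 +/- 7/10) / 2 => z = 1/2 or z = -1/5.
|p1| = 1/5, |p2| = 1/2.
For BIBO stability, all poles must lie inside the unit circle (|p| < 1).
System is STABLE since both |p| < 1.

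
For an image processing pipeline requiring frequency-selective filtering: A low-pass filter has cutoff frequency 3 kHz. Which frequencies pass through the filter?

A low-pass filter passes all frequencies below the cutoff frequency 3 kHz and attenuates higher frequencies.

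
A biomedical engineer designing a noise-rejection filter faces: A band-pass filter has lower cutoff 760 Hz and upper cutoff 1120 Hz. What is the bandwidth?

Bandwidth = f_high - f_low
= 1120 Hz - 760 Hz = 360 Hz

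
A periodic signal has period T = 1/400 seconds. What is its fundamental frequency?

The fundamental frequency is the reciprocal of the period.
f = 1/T = 1/(1/400) = 400 Hz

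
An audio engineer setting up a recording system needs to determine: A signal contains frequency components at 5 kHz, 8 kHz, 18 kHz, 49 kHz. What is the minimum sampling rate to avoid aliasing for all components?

The highest frequency component is f_max = 49 kHz.
Nyquist rate = 2 * f_max = 2 * 49 kHz = 98 kHz.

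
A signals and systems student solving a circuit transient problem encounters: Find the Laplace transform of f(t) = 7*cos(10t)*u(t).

Standard pair: cos(wt)*u(t) <-> s/(s^2+w^2)
With w = 10: L{7*cos(10t)*u(t)} = 7s/(s^2+100)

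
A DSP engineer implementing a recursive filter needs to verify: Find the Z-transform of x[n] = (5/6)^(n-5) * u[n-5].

Time-shifting property: if X(z) = Z{x[n]}, then Z{x[n-d]} = z^(-d) * X(z)
X(z) = z/(z - 5/6) for x[n] = (5/6)^n * u[n]
Z{x[n-5]} = z^(-5) * z/(z - 5/6) = z^(-4)/(z - 5/6)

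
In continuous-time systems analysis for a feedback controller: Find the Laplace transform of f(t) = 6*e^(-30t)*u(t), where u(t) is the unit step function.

Standard Laplace transform pair:
e^(-at)*u(t) <-> 1/(s+a)
With a = 30: L{6*e^(-30t)*u(t)} = 6/(s+30), ROC: Re(s) > -30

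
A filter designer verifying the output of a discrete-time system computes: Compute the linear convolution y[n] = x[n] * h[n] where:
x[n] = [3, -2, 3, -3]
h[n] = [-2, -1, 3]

y[n] = sum_k x[k]*h[n-k]. Output length = len(x) + len(h) - 1 = 4 + 3 - 1 = 6.
y[0] = 3*-2 = -6
y[1] = -2*-2 + 3*-1 = 1
y[2] = 3*-2 + -2*-1 + 3*3 = 5
y[3] = -3*-2 + 3*-1 + -2*3 = -3
y[4] = -3*-1 + 3*3 = 12
y[5] = -3*3 = -9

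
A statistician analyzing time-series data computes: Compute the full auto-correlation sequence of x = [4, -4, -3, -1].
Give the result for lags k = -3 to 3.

r_xx[k] = sum_m x[m]*x[m+k], indexed from 0, for k = -3 to 3:
  r_xx[-3] = x[3]*x[0] = -4
  r_xx[-2] = x[2]*x[0] + x[3]*x[1] = -8
  r_xx[-1] = x[1]*x[0] + x[2]*x[1] + x[3]*x[2] = -1
  r_xx[0] = x[0]*x[0] + x[1]*x[1] + x[2]*x[2] + x[3]*x[3] = 42
  r_xx[1] = x[0]*x[1] + x[1]*x[2] + x[2]*x[3] = -1
  r_xx[2] = x[0]*x[2] + x[1]*x[3] = -8
  r_xx[3] = x[0]*x[3] = -4
r_xx = [-4, -8, -1, 42, -1, -8, -4]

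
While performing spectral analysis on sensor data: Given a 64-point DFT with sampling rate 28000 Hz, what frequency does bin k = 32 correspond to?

The frequency of DFT bin k is: f_k = k * f_s / N
f_32 = 32 * 28000 / 64 = 14000 Hz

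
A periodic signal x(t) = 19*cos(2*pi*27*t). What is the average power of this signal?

Average power of A*cos(wt) is A^2/2.
P = 19^2 / 2 = 361/2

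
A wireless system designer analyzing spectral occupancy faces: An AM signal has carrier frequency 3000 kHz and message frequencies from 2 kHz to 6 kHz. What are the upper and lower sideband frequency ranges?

Upper sideband (USB) = fc + [fm_low, fm_high] = 3000 + [2, 6] = [3002, 3006] kHz
Lower sideband (LSB) = fc - [fm_high, fm_low] = 3000 - [6, 2] = [2994, 2998] kHz
Total occupied spectrum: 2994 kHz to 3006 kHz (plus carrier at 3000 kHz)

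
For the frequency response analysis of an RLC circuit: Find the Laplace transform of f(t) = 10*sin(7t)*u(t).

Standard pair: sin(wt)*u(t) <-> w/(s^2+w^2)
With w = 7: L{10*sin(7t)*u(t)} = 70/(s^2+49)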